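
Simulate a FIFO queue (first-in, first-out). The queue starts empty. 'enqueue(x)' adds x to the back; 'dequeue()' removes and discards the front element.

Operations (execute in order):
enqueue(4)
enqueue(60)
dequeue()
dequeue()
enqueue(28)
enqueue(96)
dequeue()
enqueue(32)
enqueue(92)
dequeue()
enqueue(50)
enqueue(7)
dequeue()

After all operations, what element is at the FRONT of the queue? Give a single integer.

enqueue(4): queue = [4]
enqueue(60): queue = [4, 60]
dequeue(): queue = [60]
dequeue(): queue = []
enqueue(28): queue = [28]
enqueue(96): queue = [28, 96]
dequeue(): queue = [96]
enqueue(32): queue = [96, 32]
enqueue(92): queue = [96, 32, 92]
dequeue(): queue = [32, 92]
enqueue(50): queue = [32, 92, 50]
enqueue(7): queue = [32, 92, 50, 7]
dequeue(): queue = [92, 50, 7]

Answer: 92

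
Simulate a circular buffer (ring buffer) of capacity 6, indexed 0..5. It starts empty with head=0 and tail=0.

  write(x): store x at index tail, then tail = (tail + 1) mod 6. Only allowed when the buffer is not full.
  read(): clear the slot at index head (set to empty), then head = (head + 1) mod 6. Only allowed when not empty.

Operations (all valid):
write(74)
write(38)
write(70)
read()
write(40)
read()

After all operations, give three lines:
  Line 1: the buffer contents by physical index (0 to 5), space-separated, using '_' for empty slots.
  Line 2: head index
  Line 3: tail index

write(74): buf=[74 _ _ _ _ _], head=0, tail=1, size=1
write(38): buf=[74 38 _ _ _ _], head=0, tail=2, size=2
write(70): buf=[74 38 70 _ _ _], head=0, tail=3, size=3
read(): buf=[_ 38 70 _ _ _], head=1, tail=3, size=2
write(40): buf=[_ 38 70 40 _ _], head=1, tail=4, size=3
read(): buf=[_ _ 70 40 _ _], head=2, tail=4, size=2

Answer: _ _ 70 40 _ _
2
4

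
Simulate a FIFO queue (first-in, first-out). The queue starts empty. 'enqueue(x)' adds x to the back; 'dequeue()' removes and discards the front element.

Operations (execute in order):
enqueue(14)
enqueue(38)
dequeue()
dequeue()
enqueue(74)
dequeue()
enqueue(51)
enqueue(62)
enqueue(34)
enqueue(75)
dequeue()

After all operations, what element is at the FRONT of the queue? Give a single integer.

Answer: 62

Derivation:
enqueue(14): queue = [14]
enqueue(38): queue = [14, 38]
dequeue(): queue = [38]
dequeue(): queue = []
enqueue(74): queue = [74]
dequeue(): queue = []
enqueue(51): queue = [51]
enqueue(62): queue = [51, 62]
enqueue(34): queue = [51, 62, 34]
enqueue(75): queue = [51, 62, 34, 75]
dequeue(): queue = [62, 34, 75]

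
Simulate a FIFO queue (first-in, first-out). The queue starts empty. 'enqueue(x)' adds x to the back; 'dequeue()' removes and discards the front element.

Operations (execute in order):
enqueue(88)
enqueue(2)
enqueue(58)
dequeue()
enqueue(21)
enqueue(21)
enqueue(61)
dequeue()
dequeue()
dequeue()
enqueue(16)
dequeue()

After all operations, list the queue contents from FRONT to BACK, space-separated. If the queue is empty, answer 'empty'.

enqueue(88): [88]
enqueue(2): [88, 2]
enqueue(58): [88, 2, 58]
dequeue(): [2, 58]
enqueue(21): [2, 58, 21]
enqueue(21): [2, 58, 21, 21]
enqueue(61): [2, 58, 21, 21, 61]
dequeue(): [58, 21, 21, 61]
dequeue(): [21, 21, 61]
dequeue(): [21, 61]
enqueue(16): [21, 61, 16]
dequeue(): [61, 16]

Answer: 61 16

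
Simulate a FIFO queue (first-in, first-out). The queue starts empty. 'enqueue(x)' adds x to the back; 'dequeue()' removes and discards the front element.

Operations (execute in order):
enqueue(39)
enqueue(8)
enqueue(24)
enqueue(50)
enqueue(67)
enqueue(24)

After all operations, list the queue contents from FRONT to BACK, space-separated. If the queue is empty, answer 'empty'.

enqueue(39): [39]
enqueue(8): [39, 8]
enqueue(24): [39, 8, 24]
enqueue(50): [39, 8, 24, 50]
enqueue(67): [39, 8, 24, 50, 67]
enqueue(24): [39, 8, 24, 50, 67, 24]

Answer: 39 8 24 50 67 24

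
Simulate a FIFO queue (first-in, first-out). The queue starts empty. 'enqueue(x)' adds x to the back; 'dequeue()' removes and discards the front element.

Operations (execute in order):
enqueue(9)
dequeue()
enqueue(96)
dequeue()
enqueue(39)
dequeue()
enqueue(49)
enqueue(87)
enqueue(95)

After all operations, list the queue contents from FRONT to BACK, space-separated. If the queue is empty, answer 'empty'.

Answer: 49 87 95

Derivation:
enqueue(9): [9]
dequeue(): []
enqueue(96): [96]
dequeue(): []
enqueue(39): [39]
dequeue(): []
enqueue(49): [49]
enqueue(87): [49, 87]
enqueue(95): [49, 87, 95]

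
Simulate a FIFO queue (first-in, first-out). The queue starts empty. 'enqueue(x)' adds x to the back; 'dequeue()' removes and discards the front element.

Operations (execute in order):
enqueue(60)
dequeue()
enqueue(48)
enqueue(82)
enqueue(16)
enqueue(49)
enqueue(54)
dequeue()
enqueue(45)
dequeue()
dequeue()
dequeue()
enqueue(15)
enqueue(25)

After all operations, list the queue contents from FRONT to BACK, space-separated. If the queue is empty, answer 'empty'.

Answer: 54 45 15 25

Derivation:
enqueue(60): [60]
dequeue(): []
enqueue(48): [48]
enqueue(82): [48, 82]
enqueue(16): [48, 82, 16]
enqueue(49): [48, 82, 16, 49]
enqueue(54): [48, 82, 16, 49, 54]
dequeue(): [82, 16, 49, 54]
enqueue(45): [82, 16, 49, 54, 45]
dequeue(): [16, 49, 54, 45]
dequeue(): [49, 54, 45]
dequeue(): [54, 45]
enqueue(15): [54, 45, 15]
enqueue(25): [54, 45, 15, 25]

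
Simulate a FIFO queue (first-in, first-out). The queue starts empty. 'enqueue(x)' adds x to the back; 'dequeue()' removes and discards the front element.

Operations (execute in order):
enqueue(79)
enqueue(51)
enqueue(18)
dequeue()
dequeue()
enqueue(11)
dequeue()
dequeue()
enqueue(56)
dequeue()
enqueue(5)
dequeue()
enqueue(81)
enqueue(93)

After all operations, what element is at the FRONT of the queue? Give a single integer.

enqueue(79): queue = [79]
enqueue(51): queue = [79, 51]
enqueue(18): queue = [79, 51, 18]
dequeue(): queue = [51, 18]
dequeue(): queue = [18]
enqueue(11): queue = [18, 11]
dequeue(): queue = [11]
dequeue(): queue = []
enqueue(56): queue = [56]
dequeue(): queue = []
enqueue(5): queue = [5]
dequeue(): queue = []
enqueue(81): queue = [81]
enqueue(93): queue = [81, 93]

Answer: 81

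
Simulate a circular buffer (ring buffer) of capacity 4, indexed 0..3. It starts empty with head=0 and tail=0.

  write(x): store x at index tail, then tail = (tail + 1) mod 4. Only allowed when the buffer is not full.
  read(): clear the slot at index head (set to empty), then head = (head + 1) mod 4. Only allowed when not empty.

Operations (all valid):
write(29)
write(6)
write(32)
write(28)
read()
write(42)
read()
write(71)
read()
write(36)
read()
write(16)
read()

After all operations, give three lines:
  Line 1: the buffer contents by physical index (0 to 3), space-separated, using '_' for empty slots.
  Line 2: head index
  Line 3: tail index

Answer: _ 71 36 16
1
0

Derivation:
write(29): buf=[29 _ _ _], head=0, tail=1, size=1
write(6): buf=[29 6 _ _], head=0, tail=2, size=2
write(32): buf=[29 6 32 _], head=0, tail=3, size=3
write(28): buf=[29 6 32 28], head=0, tail=0, size=4
read(): buf=[_ 6 32 28], head=1, tail=0, size=3
write(42): buf=[42 6 32 28], head=1, tail=1, size=4
read(): buf=[42 _ 32 28], head=2, tail=1, size=3
write(71): buf=[42 71 32 28], head=2, tail=2, size=4
read(): buf=[42 71 _ 28], head=3, tail=2, size=3
write(36): buf=[42 71 36 28], head=3, tail=3, size=4
read(): buf=[42 71 36 _], head=0, tail=3, size=3
write(16): buf=[42 71 36 16], head=0, tail=0, size=4
read(): buf=[_ 71 36 16], head=1, tail=0, size=3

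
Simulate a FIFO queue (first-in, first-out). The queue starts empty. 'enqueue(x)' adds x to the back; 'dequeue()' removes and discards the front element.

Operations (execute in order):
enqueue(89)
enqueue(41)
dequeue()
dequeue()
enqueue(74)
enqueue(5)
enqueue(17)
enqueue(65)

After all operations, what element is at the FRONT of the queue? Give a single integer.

Answer: 74

Derivation:
enqueue(89): queue = [89]
enqueue(41): queue = [89, 41]
dequeue(): queue = [41]
dequeue(): queue = []
enqueue(74): queue = [74]
enqueue(5): queue = [74, 5]
enqueue(17): queue = [74, 5, 17]
enqueue(65): queue = [74, 5, 17, 65]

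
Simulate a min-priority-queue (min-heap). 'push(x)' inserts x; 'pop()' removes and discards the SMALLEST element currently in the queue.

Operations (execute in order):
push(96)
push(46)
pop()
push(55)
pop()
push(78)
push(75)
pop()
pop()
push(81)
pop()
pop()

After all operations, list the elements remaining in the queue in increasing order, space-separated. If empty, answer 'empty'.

Answer: empty

Derivation:
push(96): heap contents = [96]
push(46): heap contents = [46, 96]
pop() → 46: heap contents = [96]
push(55): heap contents = [55, 96]
pop() → 55: heap contents = [96]
push(78): heap contents = [78, 96]
push(75): heap contents = [75, 78, 96]
pop() → 75: heap contents = [78, 96]
pop() → 78: heap contents = [96]
push(81): heap contents = [81, 96]
pop() → 81: heap contents = [96]
pop() → 96: heap contents = []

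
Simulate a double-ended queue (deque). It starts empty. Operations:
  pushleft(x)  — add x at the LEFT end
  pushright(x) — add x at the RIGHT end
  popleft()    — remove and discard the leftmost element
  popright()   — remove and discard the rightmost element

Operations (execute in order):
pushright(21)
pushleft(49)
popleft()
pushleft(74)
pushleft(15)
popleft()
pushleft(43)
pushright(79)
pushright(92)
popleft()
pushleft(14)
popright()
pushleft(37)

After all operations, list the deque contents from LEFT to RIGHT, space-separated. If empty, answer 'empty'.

Answer: 37 14 74 21 79

Derivation:
pushright(21): [21]
pushleft(49): [49, 21]
popleft(): [21]
pushleft(74): [74, 21]
pushleft(15): [15, 74, 21]
popleft(): [74, 21]
pushleft(43): [43, 74, 21]
pushright(79): [43, 74, 21, 79]
pushright(92): [43, 74, 21, 79, 92]
popleft(): [74, 21, 79, 92]
pushleft(14): [14, 74, 21, 79, 92]
popright(): [14, 74, 21, 79]
pushleft(37): [37, 14, 74, 21, 79]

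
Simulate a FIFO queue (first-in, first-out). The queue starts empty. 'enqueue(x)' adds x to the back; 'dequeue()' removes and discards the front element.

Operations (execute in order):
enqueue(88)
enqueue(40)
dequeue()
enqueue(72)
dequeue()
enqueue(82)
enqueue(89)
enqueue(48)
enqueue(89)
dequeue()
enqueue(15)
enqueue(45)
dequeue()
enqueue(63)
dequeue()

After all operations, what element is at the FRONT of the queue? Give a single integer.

Answer: 48

Derivation:
enqueue(88): queue = [88]
enqueue(40): queue = [88, 40]
dequeue(): queue = [40]
enqueue(72): queue = [40, 72]
dequeue(): queue = [72]
enqueue(82): queue = [72, 82]
enqueue(89): queue = [72, 82, 89]
enqueue(48): queue = [72, 82, 89, 48]
enqueue(89): queue = [72, 82, 89, 48, 89]
dequeue(): queue = [82, 89, 48, 89]
enqueue(15): queue = [82, 89, 48, 89, 15]
enqueue(45): queue = [82, 89, 48, 89, 15, 45]
dequeue(): queue = [89, 48, 89, 15, 45]
enqueue(63): queue = [89, 48, 89, 15, 45, 63]
dequeue(): queue = [48, 89, 15, 45, 63]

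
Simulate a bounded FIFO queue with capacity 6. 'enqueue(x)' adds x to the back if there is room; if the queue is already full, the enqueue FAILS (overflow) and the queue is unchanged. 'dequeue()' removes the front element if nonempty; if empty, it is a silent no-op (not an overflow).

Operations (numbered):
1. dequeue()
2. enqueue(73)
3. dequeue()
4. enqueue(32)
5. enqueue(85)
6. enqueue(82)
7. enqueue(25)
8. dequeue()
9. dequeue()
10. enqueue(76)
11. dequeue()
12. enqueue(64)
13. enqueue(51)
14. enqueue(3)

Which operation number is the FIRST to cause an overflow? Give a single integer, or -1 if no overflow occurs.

1. dequeue(): empty, no-op, size=0
2. enqueue(73): size=1
3. dequeue(): size=0
4. enqueue(32): size=1
5. enqueue(85): size=2
6. enqueue(82): size=3
7. enqueue(25): size=4
8. dequeue(): size=3
9. dequeue(): size=2
10. enqueue(76): size=3
11. dequeue(): size=2
12. enqueue(64): size=3
13. enqueue(51): size=4
14. enqueue(3): size=5

Answer: -1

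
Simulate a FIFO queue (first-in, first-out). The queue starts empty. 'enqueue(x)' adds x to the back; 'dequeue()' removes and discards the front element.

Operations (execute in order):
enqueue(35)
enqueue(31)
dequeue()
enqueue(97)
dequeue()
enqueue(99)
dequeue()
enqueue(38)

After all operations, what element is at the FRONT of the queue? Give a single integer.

Answer: 99

Derivation:
enqueue(35): queue = [35]
enqueue(31): queue = [35, 31]
dequeue(): queue = [31]
enqueue(97): queue = [31, 97]
dequeue(): queue = [97]
enqueue(99): queue = [97, 99]
dequeue(): queue = [99]
enqueue(38): queue = [99, 38]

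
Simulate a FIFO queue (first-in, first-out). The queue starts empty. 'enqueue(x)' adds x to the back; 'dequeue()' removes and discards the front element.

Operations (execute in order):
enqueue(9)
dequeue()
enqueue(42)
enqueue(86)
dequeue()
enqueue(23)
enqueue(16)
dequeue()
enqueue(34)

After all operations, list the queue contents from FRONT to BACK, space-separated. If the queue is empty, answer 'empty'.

enqueue(9): [9]
dequeue(): []
enqueue(42): [42]
enqueue(86): [42, 86]
dequeue(): [86]
enqueue(23): [86, 23]
enqueue(16): [86, 23, 16]
dequeue(): [23, 16]
enqueue(34): [23, 16, 34]

Answer: 23 16 34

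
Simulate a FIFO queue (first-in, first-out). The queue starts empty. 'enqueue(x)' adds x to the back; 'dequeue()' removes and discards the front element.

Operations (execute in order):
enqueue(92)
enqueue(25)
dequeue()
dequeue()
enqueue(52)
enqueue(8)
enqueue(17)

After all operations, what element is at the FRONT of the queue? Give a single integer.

Answer: 52

Derivation:
enqueue(92): queue = [92]
enqueue(25): queue = [92, 25]
dequeue(): queue = [25]
dequeue(): queue = []
enqueue(52): queue = [52]
enqueue(8): queue = [52, 8]
enqueue(17): queue = [52, 8, 17]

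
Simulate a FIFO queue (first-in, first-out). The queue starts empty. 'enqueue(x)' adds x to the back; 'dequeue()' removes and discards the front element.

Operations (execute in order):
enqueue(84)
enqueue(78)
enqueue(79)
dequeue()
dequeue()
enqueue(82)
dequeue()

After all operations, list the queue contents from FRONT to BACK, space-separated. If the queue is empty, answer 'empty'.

enqueue(84): [84]
enqueue(78): [84, 78]
enqueue(79): [84, 78, 79]
dequeue(): [78, 79]
dequeue(): [79]
enqueue(82): [79, 82]
dequeue(): [82]

Answer: 82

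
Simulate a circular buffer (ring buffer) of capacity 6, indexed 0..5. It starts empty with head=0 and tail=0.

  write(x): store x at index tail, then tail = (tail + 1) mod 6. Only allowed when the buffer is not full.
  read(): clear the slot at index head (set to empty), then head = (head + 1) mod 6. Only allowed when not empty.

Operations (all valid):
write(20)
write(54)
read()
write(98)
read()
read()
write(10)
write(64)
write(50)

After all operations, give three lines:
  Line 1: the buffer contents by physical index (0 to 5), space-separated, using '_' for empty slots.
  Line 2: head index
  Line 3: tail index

write(20): buf=[20 _ _ _ _ _], head=0, tail=1, size=1
write(54): buf=[20 54 _ _ _ _], head=0, tail=2, size=2
read(): buf=[_ 54 _ _ _ _], head=1, tail=2, size=1
write(98): buf=[_ 54 98 _ _ _], head=1, tail=3, size=2
read(): buf=[_ _ 98 _ _ _], head=2, tail=3, size=1
read(): buf=[_ _ _ _ _ _], head=3, tail=3, size=0
write(10): buf=[_ _ _ 10 _ _], head=3, tail=4, size=1
write(64): buf=[_ _ _ 10 64 _], head=3, tail=5, size=2
write(50): buf=[_ _ _ 10 64 50], head=3, tail=0, size=3

Answer: _ _ _ 10 64 50
3
0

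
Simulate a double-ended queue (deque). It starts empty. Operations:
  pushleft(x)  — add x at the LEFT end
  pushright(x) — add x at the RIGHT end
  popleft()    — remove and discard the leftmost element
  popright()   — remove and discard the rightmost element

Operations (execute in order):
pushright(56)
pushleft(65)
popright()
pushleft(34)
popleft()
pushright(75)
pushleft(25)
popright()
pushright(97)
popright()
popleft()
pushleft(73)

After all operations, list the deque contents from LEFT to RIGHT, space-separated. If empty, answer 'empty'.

Answer: 73 65

Derivation:
pushright(56): [56]
pushleft(65): [65, 56]
popright(): [65]
pushleft(34): [34, 65]
popleft(): [65]
pushright(75): [65, 75]
pushleft(25): [25, 65, 75]
popright(): [25, 65]
pushright(97): [25, 65, 97]
popright(): [25, 65]
popleft(): [65]
pushleft(73): [73, 65]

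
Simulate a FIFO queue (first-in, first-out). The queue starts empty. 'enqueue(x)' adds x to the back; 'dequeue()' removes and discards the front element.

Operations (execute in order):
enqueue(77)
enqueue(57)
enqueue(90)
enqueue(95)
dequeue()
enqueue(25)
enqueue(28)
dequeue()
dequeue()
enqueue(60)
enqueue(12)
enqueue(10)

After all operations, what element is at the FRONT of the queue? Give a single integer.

enqueue(77): queue = [77]
enqueue(57): queue = [77, 57]
enqueue(90): queue = [77, 57, 90]
enqueue(95): queue = [77, 57, 90, 95]
dequeue(): queue = [57, 90, 95]
enqueue(25): queue = [57, 90, 95, 25]
enqueue(28): queue = [57, 90, 95, 25, 28]
dequeue(): queue = [90, 95, 25, 28]
dequeue(): queue = [95, 25, 28]
enqueue(60): queue = [95, 25, 28, 60]
enqueue(12): queue = [95, 25, 28, 60, 12]
enqueue(10): queue = [95, 25, 28, 60, 12, 10]

Answer: 95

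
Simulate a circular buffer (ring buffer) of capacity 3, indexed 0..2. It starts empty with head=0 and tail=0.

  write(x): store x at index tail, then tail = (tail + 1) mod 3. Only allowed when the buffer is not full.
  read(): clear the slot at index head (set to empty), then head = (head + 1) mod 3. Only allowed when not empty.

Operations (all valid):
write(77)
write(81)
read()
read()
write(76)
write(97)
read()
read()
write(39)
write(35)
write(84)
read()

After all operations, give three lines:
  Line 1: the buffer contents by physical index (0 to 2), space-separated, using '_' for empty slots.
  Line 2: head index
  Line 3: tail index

Answer: 84 _ 35
2
1

Derivation:
write(77): buf=[77 _ _], head=0, tail=1, size=1
write(81): buf=[77 81 _], head=0, tail=2, size=2
read(): buf=[_ 81 _], head=1, tail=2, size=1
read(): buf=[_ _ _], head=2, tail=2, size=0
write(76): buf=[_ _ 76], head=2, tail=0, size=1
write(97): buf=[97 _ 76], head=2, tail=1, size=2
read(): buf=[97 _ _], head=0, tail=1, size=1
read(): buf=[_ _ _], head=1, tail=1, size=0
write(39): buf=[_ 39 _], head=1, tail=2, size=1
write(35): buf=[_ 39 35], head=1, tail=0, size=2
write(84): buf=[84 39 35], head=1, tail=1, size=3
read(): buf=[84 _ 35], head=2, tail=1, size=2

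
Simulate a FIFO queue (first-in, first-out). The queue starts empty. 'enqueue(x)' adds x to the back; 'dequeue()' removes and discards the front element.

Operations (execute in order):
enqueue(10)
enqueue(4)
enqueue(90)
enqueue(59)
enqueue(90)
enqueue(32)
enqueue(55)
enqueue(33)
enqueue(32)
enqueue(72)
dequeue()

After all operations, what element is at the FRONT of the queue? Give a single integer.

enqueue(10): queue = [10]
enqueue(4): queue = [10, 4]
enqueue(90): queue = [10, 4, 90]
enqueue(59): queue = [10, 4, 90, 59]
enqueue(90): queue = [10, 4, 90, 59, 90]
enqueue(32): queue = [10, 4, 90, 59, 90, 32]
enqueue(55): queue = [10, 4, 90, 59, 90, 32, 55]
enqueue(33): queue = [10, 4, 90, 59, 90, 32, 55, 33]
enqueue(32): queue = [10, 4, 90, 59, 90, 32, 55, 33, 32]
enqueue(72): queue = [10, 4, 90, 59, 90, 32, 55, 33, 32, 72]
dequeue(): queue = [4, 90, 59, 90, 32, 55, 33, 32, 72]

Answer: 4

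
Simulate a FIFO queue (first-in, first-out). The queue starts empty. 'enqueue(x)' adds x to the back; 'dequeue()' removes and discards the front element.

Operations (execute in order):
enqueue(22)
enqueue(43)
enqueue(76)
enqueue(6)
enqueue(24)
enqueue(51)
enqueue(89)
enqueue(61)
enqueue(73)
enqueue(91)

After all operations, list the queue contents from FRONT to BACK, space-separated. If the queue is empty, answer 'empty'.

Answer: 22 43 76 6 24 51 89 61 73 91

Derivation:
enqueue(22): [22]
enqueue(43): [22, 43]
enqueue(76): [22, 43, 76]
enqueue(6): [22, 43, 76, 6]
enqueue(24): [22, 43, 76, 6, 24]
enqueue(51): [22, 43, 76, 6, 24, 51]
enqueue(89): [22, 43, 76, 6, 24, 51, 89]
enqueue(61): [22, 43, 76, 6, 24, 51, 89, 61]
enqueue(73): [22, 43, 76, 6, 24, 51, 89, 61, 73]
enqueue(91): [22, 43, 76, 6, 24, 51, 89, 61, 73, 91]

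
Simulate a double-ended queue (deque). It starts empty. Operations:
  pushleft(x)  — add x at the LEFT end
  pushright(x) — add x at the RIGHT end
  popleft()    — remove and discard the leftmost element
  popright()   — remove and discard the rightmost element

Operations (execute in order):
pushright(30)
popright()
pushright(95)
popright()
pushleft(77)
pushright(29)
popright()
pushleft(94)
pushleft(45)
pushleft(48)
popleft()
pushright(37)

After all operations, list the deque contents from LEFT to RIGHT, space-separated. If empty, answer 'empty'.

pushright(30): [30]
popright(): []
pushright(95): [95]
popright(): []
pushleft(77): [77]
pushright(29): [77, 29]
popright(): [77]
pushleft(94): [94, 77]
pushleft(45): [45, 94, 77]
pushleft(48): [48, 45, 94, 77]
popleft(): [45, 94, 77]
pushright(37): [45, 94, 77, 37]

Answer: 45 94 77 37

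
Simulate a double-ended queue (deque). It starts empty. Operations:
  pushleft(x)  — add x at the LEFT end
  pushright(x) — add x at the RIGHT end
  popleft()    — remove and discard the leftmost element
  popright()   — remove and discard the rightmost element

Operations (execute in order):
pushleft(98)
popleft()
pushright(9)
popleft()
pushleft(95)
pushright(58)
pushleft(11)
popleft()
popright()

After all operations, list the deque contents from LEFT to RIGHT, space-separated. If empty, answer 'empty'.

pushleft(98): [98]
popleft(): []
pushright(9): [9]
popleft(): []
pushleft(95): [95]
pushright(58): [95, 58]
pushleft(11): [11, 95, 58]
popleft(): [95, 58]
popright(): [95]

Answer: 95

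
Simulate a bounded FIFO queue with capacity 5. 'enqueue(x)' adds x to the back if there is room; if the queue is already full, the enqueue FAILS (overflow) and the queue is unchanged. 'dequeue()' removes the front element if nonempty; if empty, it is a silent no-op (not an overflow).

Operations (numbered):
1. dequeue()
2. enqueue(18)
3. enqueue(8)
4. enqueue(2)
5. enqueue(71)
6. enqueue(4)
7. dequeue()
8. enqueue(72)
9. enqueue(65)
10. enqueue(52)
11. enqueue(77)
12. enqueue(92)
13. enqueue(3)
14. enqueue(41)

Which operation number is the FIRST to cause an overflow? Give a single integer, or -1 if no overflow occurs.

1. dequeue(): empty, no-op, size=0
2. enqueue(18): size=1
3. enqueue(8): size=2
4. enqueue(2): size=3
5. enqueue(71): size=4
6. enqueue(4): size=5
7. dequeue(): size=4
8. enqueue(72): size=5
9. enqueue(65): size=5=cap → OVERFLOW (fail)
10. enqueue(52): size=5=cap → OVERFLOW (fail)
11. enqueue(77): size=5=cap → OVERFLOW (fail)
12. enqueue(92): size=5=cap → OVERFLOW (fail)
13. enqueue(3): size=5=cap → OVERFLOW (fail)
14. enqueue(41): size=5=cap → OVERFLOW (fail)

Answer: 9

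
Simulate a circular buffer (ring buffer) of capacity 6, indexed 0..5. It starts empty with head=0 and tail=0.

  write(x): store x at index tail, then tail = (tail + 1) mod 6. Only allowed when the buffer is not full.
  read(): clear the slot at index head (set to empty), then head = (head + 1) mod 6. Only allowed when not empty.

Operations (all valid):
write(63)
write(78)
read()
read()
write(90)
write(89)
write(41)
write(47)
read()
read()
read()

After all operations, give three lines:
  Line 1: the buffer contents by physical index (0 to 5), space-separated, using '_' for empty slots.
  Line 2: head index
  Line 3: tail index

write(63): buf=[63 _ _ _ _ _], head=0, tail=1, size=1
write(78): buf=[63 78 _ _ _ _], head=0, tail=2, size=2
read(): buf=[_ 78 _ _ _ _], head=1, tail=2, size=1
read(): buf=[_ _ _ _ _ _], head=2, tail=2, size=0
write(90): buf=[_ _ 90 _ _ _], head=2, tail=3, size=1
write(89): buf=[_ _ 90 89 _ _], head=2, tail=4, size=2
write(41): buf=[_ _ 90 89 41 _], head=2, tail=5, size=3
write(47): buf=[_ _ 90 89 41 47], head=2, tail=0, size=4
read(): buf=[_ _ _ 89 41 47], head=3, tail=0, size=3
read(): buf=[_ _ _ _ 41 47], head=4, tail=0, size=2
read(): buf=[_ _ _ _ _ 47], head=5, tail=0, size=1

Answer: _ _ _ _ _ 47
5
0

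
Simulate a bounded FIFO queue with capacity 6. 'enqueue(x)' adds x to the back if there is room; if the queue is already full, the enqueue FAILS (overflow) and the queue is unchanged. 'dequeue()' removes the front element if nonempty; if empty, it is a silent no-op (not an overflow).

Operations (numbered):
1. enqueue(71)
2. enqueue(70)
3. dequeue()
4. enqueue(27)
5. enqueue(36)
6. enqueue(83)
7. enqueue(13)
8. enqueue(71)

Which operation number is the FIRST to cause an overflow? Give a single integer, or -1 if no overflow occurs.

1. enqueue(71): size=1
2. enqueue(70): size=2
3. dequeue(): size=1
4. enqueue(27): size=2
5. enqueue(36): size=3
6. enqueue(83): size=4
7. enqueue(13): size=5
8. enqueue(71): size=6

Answer: -1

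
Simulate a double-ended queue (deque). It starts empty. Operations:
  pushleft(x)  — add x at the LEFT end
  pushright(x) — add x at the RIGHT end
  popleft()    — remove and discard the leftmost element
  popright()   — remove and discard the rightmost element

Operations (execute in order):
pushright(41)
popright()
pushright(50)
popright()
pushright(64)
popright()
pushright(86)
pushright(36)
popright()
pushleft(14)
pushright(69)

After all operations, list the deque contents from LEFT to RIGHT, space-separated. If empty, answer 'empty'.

Answer: 14 86 69

Derivation:
pushright(41): [41]
popright(): []
pushright(50): [50]
popright(): []
pushright(64): [64]
popright(): []
pushright(86): [86]
pushright(36): [86, 36]
popright(): [86]
pushleft(14): [14, 86]
pushright(69): [14, 86, 69]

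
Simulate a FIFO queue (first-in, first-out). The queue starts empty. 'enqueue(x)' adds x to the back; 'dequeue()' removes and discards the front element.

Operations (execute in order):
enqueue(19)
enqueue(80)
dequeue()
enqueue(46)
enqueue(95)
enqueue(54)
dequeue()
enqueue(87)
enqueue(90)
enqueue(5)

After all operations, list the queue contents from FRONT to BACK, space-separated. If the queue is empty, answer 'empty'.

Answer: 46 95 54 87 90 5

Derivation:
enqueue(19): [19]
enqueue(80): [19, 80]
dequeue(): [80]
enqueue(46): [80, 46]
enqueue(95): [80, 46, 95]
enqueue(54): [80, 46, 95, 54]
dequeue(): [46, 95, 54]
enqueue(87): [46, 95, 54, 87]
enqueue(90): [46, 95, 54, 87, 90]
enqueue(5): [46, 95, 54, 87, 90, 5]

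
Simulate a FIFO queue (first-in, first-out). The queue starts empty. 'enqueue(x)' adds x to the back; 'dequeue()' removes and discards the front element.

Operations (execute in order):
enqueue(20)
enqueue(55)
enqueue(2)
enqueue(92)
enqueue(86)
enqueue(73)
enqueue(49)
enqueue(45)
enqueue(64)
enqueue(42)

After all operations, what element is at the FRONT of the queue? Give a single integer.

enqueue(20): queue = [20]
enqueue(55): queue = [20, 55]
enqueue(2): queue = [20, 55, 2]
enqueue(92): queue = [20, 55, 2, 92]
enqueue(86): queue = [20, 55, 2, 92, 86]
enqueue(73): queue = [20, 55, 2, 92, 86, 73]
enqueue(49): queue = [20, 55, 2, 92, 86, 73, 49]
enqueue(45): queue = [20, 55, 2, 92, 86, 73, 49, 45]
enqueue(64): queue = [20, 55, 2, 92, 86, 73, 49, 45, 64]
enqueue(42): queue = [20, 55, 2, 92, 86, 73, 49, 45, 64, 42]

Answer: 20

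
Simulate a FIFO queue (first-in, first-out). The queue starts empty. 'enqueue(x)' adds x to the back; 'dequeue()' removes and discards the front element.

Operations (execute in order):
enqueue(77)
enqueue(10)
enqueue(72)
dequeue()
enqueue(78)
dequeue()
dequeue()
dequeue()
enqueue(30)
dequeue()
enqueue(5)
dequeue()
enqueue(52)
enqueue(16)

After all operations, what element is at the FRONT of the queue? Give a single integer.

Answer: 52

Derivation:
enqueue(77): queue = [77]
enqueue(10): queue = [77, 10]
enqueue(72): queue = [77, 10, 72]
dequeue(): queue = [10, 72]
enqueue(78): queue = [10, 72, 78]
dequeue(): queue = [72, 78]
dequeue(): queue = [78]
dequeue(): queue = []
enqueue(30): queue = [30]
dequeue(): queue = []
enqueue(5): queue = [5]
dequeue(): queue = []
enqueue(52): queue = [52]
enqueue(16): queue = [52, 16]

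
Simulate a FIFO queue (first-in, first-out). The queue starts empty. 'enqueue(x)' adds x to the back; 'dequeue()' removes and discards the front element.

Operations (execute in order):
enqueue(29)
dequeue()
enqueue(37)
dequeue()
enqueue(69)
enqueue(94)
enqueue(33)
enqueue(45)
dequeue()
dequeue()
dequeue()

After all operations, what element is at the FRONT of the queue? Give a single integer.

Answer: 45

Derivation:
enqueue(29): queue = [29]
dequeue(): queue = []
enqueue(37): queue = [37]
dequeue(): queue = []
enqueue(69): queue = [69]
enqueue(94): queue = [69, 94]
enqueue(33): queue = [69, 94, 33]
enqueue(45): queue = [69, 94, 33, 45]
dequeue(): queue = [94, 33, 45]
dequeue(): queue = [33, 45]
dequeue(): queue = [45]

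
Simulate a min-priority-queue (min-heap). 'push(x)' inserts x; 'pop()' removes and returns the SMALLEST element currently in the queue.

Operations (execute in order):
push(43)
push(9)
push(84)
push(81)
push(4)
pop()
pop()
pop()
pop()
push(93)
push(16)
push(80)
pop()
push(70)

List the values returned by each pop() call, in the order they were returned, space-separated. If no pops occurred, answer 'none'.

push(43): heap contents = [43]
push(9): heap contents = [9, 43]
push(84): heap contents = [9, 43, 84]
push(81): heap contents = [9, 43, 81, 84]
push(4): heap contents = [4, 9, 43, 81, 84]
pop() → 4: heap contents = [9, 43, 81, 84]
pop() → 9: heap contents = [43, 81, 84]
pop() → 43: heap contents = [81, 84]
pop() → 81: heap contents = [84]
push(93): heap contents = [84, 93]
push(16): heap contents = [16, 84, 93]
push(80): heap contents = [16, 80, 84, 93]
pop() → 16: heap contents = [80, 84, 93]
push(70): heap contents = [70, 80, 84, 93]

Answer: 4 9 43 81 16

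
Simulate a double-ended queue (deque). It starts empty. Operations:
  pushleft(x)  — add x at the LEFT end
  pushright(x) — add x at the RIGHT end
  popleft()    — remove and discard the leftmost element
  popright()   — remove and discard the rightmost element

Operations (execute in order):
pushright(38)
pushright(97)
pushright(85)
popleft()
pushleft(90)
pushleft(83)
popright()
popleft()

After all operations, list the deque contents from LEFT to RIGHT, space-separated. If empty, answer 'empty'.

pushright(38): [38]
pushright(97): [38, 97]
pushright(85): [38, 97, 85]
popleft(): [97, 85]
pushleft(90): [90, 97, 85]
pushleft(83): [83, 90, 97, 85]
popright(): [83, 90, 97]
popleft(): [90, 97]

Answer: 90 97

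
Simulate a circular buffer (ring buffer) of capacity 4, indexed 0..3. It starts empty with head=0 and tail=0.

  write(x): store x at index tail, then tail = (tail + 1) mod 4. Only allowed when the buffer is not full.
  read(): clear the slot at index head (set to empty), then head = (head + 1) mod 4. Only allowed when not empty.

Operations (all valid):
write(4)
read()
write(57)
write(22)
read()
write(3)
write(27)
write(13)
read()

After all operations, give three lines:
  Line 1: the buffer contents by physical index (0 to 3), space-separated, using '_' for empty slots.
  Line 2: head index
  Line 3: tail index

write(4): buf=[4 _ _ _], head=0, tail=1, size=1
read(): buf=[_ _ _ _], head=1, tail=1, size=0
write(57): buf=[_ 57 _ _], head=1, tail=2, size=1
write(22): buf=[_ 57 22 _], head=1, tail=3, size=2
read(): buf=[_ _ 22 _], head=2, tail=3, size=1
write(3): buf=[_ _ 22 3], head=2, tail=0, size=2
write(27): buf=[27 _ 22 3], head=2, tail=1, size=3
write(13): buf=[27 13 22 3], head=2, tail=2, size=4
read(): buf=[27 13 _ 3], head=3, tail=2, size=3

Answer: 27 13 _ 3
3
2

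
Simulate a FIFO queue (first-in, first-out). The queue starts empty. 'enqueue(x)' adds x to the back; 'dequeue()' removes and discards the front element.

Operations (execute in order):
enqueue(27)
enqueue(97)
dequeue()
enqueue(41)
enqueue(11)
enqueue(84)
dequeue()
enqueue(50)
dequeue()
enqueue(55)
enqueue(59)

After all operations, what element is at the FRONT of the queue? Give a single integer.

Answer: 11

Derivation:
enqueue(27): queue = [27]
enqueue(97): queue = [27, 97]
dequeue(): queue = [97]
enqueue(41): queue = [97, 41]
enqueue(11): queue = [97, 41, 11]
enqueue(84): queue = [97, 41, 11, 84]
dequeue(): queue = [41, 11, 84]
enqueue(50): queue = [41, 11, 84, 50]
dequeue(): queue = [11, 84, 50]
enqueue(55): queue = [11, 84, 50, 55]
enqueue(59): queue = [11, 84, 50, 55, 59]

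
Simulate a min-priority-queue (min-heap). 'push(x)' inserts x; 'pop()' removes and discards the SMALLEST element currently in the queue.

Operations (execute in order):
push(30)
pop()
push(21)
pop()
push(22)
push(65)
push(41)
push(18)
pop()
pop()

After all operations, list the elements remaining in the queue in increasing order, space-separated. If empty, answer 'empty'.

push(30): heap contents = [30]
pop() → 30: heap contents = []
push(21): heap contents = [21]
pop() → 21: heap contents = []
push(22): heap contents = [22]
push(65): heap contents = [22, 65]
push(41): heap contents = [22, 41, 65]
push(18): heap contents = [18, 22, 41, 65]
pop() → 18: heap contents = [22, 41, 65]
pop() → 22: heap contents = [41, 65]

Answer: 41 65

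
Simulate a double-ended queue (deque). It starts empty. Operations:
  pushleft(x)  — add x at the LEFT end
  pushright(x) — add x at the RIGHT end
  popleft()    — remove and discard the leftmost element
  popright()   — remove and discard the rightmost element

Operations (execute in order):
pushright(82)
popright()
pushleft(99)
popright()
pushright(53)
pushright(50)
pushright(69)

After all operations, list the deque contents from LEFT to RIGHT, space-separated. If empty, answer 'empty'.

Answer: 53 50 69

Derivation:
pushright(82): [82]
popright(): []
pushleft(99): [99]
popright(): []
pushright(53): [53]
pushright(50): [53, 50]
pushright(69): [53, 50, 69]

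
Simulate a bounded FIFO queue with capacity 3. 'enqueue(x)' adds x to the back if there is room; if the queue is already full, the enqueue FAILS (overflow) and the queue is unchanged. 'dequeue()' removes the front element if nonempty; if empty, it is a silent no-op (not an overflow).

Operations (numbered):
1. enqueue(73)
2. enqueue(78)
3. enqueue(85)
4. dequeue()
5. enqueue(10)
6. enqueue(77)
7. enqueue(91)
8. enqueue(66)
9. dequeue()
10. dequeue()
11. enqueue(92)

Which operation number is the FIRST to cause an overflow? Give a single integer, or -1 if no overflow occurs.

Answer: 6

Derivation:
1. enqueue(73): size=1
2. enqueue(78): size=2
3. enqueue(85): size=3
4. dequeue(): size=2
5. enqueue(10): size=3
6. enqueue(77): size=3=cap → OVERFLOW (fail)
7. enqueue(91): size=3=cap → OVERFLOW (fail)
8. enqueue(66): size=3=cap → OVERFLOW (fail)
9. dequeue(): size=2
10. dequeue(): size=1
11. enqueue(92): size=2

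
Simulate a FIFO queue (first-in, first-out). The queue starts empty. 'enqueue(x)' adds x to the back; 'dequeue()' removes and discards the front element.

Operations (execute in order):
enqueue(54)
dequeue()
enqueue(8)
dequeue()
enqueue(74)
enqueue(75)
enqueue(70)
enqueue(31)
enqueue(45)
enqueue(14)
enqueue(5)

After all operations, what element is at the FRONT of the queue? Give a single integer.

Answer: 74

Derivation:
enqueue(54): queue = [54]
dequeue(): queue = []
enqueue(8): queue = [8]
dequeue(): queue = []
enqueue(74): queue = [74]
enqueue(75): queue = [74, 75]
enqueue(70): queue = [74, 75, 70]
enqueue(31): queue = [74, 75, 70, 31]
enqueue(45): queue = [74, 75, 70, 31, 45]
enqueue(14): queue = [74, 75, 70, 31, 45, 14]
enqueue(5): queue = [74, 75, 70, 31, 45, 14, 5]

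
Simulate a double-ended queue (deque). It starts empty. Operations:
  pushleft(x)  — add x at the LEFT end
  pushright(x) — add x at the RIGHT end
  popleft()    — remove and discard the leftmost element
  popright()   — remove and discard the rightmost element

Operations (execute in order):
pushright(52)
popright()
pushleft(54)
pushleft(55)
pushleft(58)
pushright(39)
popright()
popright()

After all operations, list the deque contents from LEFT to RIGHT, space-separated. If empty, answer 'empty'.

Answer: 58 55

Derivation:
pushright(52): [52]
popright(): []
pushleft(54): [54]
pushleft(55): [55, 54]
pushleft(58): [58, 55, 54]
pushright(39): [58, 55, 54, 39]
popright(): [58, 55, 54]
popright(): [58, 55]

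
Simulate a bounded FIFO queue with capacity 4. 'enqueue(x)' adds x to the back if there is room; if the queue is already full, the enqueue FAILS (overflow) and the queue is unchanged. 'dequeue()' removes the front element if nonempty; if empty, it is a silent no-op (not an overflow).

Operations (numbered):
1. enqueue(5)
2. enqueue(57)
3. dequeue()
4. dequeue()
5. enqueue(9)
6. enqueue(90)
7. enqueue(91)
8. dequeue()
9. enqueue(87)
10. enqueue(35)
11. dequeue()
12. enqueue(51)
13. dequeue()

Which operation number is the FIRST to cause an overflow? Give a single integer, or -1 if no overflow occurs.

Answer: -1

Derivation:
1. enqueue(5): size=1
2. enqueue(57): size=2
3. dequeue(): size=1
4. dequeue(): size=0
5. enqueue(9): size=1
6. enqueue(90): size=2
7. enqueue(91): size=3
8. dequeue(): size=2
9. enqueue(87): size=3
10. enqueue(35): size=4
11. dequeue(): size=3
12. enqueue(51): size=4
13. dequeue(): size=3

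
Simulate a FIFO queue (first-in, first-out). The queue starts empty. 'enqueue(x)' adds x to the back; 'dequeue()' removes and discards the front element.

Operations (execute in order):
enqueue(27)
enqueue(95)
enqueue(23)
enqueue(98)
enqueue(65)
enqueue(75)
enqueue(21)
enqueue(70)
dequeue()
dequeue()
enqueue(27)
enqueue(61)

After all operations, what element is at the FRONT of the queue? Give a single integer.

Answer: 23

Derivation:
enqueue(27): queue = [27]
enqueue(95): queue = [27, 95]
enqueue(23): queue = [27, 95, 23]
enqueue(98): queue = [27, 95, 23, 98]
enqueue(65): queue = [27, 95, 23, 98, 65]
enqueue(75): queue = [27, 95, 23, 98, 65, 75]
enqueue(21): queue = [27, 95, 23, 98, 65, 75, 21]
enqueue(70): queue = [27, 95, 23, 98, 65, 75, 21, 70]
dequeue(): queue = [95, 23, 98, 65, 75, 21, 70]
dequeue(): queue = [23, 98, 65, 75, 21, 70]
enqueue(27): queue = [23, 98, 65, 75, 21, 70, 27]
enqueue(61): queue = [23, 98, 65, 75, 21, 70, 27, 61]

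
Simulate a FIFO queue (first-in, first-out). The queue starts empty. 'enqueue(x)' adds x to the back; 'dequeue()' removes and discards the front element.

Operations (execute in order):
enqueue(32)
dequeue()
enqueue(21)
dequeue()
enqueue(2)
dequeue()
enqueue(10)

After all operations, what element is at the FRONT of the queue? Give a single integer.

Answer: 10

Derivation:
enqueue(32): queue = [32]
dequeue(): queue = []
enqueue(21): queue = [21]
dequeue(): queue = []
enqueue(2): queue = [2]
dequeue(): queue = []
enqueue(10): queue = [10]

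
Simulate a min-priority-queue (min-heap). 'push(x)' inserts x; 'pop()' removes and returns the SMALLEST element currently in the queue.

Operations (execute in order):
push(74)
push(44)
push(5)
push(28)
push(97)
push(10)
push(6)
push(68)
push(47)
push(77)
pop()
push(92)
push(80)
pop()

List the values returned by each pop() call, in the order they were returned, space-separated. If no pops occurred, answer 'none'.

push(74): heap contents = [74]
push(44): heap contents = [44, 74]
push(5): heap contents = [5, 44, 74]
push(28): heap contents = [5, 28, 44, 74]
push(97): heap contents = [5, 28, 44, 74, 97]
push(10): heap contents = [5, 10, 28, 44, 74, 97]
push(6): heap contents = [5, 6, 10, 28, 44, 74, 97]
push(68): heap contents = [5, 6, 10, 28, 44, 68, 74, 97]
push(47): heap contents = [5, 6, 10, 28, 44, 47, 68, 74, 97]
push(77): heap contents = [5, 6, 10, 28, 44, 47, 68, 74, 77, 97]
pop() → 5: heap contents = [6, 10, 28, 44, 47, 68, 74, 77, 97]
push(92): heap contents = [6, 10, 28, 44, 47, 68, 74, 77, 92, 97]
push(80): heap contents = [6, 10, 28, 44, 47, 68, 74, 77, 80, 92, 97]
pop() → 6: heap contents = [10, 28, 44, 47, 68, 74, 77, 80, 92, 97]

Answer: 5 6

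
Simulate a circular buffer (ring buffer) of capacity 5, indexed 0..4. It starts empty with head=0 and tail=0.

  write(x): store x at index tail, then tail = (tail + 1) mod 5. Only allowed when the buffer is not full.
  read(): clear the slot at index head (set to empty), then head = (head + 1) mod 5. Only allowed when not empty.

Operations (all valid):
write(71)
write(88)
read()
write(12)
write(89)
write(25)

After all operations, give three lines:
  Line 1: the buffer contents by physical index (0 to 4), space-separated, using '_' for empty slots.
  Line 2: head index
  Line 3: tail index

Answer: _ 88 12 89 25
1
0

Derivation:
write(71): buf=[71 _ _ _ _], head=0, tail=1, size=1
write(88): buf=[71 88 _ _ _], head=0, tail=2, size=2
read(): buf=[_ 88 _ _ _], head=1, tail=2, size=1
write(12): buf=[_ 88 12 _ _], head=1, tail=3, size=2
write(89): buf=[_ 88 12 89 _], head=1, tail=4, size=3
write(25): buf=[_ 88 12 89 25], head=1, tail=0, size=4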